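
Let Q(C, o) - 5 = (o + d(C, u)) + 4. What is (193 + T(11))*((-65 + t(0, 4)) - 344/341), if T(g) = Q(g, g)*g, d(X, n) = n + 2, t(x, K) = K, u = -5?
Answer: -8035100/341 ≈ -23563.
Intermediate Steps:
d(X, n) = 2 + n
Q(C, o) = 6 + o (Q(C, o) = 5 + ((o + (2 - 5)) + 4) = 5 + ((o - 3) + 4) = 5 + ((-3 + o) + 4) = 5 + (1 + o) = 6 + o)
T(g) = g*(6 + g) (T(g) = (6 + g)*g = g*(6 + g))
(193 + T(11))*((-65 + t(0, 4)) - 344/341) = (193 + 11*(6 + 11))*((-65 + 4) - 344/341) = (193 + 11*17)*(-61 - 344*1/341) = (193 + 187)*(-61 - 344/341) = 380*(-21145/341) = -8035100/341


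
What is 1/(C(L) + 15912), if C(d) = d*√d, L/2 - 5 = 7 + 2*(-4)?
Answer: 1989/31648904 - √2/15824452 ≈ 6.2756e-5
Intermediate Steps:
L = 8 (L = 10 + 2*(7 + 2*(-4)) = 10 + 2*(7 - 8) = 10 + 2*(-1) = 10 - 2 = 8)
C(d) = d^(3/2)
1/(C(L) + 15912) = 1/(8^(3/2) + 15912) = 1/(16*√2 + 15912) = 1/(15912 + 16*√2)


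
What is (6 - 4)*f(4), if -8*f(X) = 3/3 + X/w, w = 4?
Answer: -½ ≈ -0.50000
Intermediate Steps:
f(X) = -⅛ - X/32 (f(X) = -(3/3 + X/4)/8 = -(3*(⅓) + X*(¼))/8 = -(1 + X/4)/8 = -⅛ - X/32)
(6 - 4)*f(4) = (6 - 4)*(-⅛ - 1/32*4) = 2*(-⅛ - ⅛) = 2*(-¼) = -½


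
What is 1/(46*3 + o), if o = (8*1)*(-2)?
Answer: 1/122 ≈ 0.0081967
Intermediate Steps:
o = -16 (o = 8*(-2) = -16)
1/(46*3 + o) = 1/(46*3 - 16) = 1/(138 - 16) = 1/122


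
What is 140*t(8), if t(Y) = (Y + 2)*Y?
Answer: 11200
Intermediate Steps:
t(Y) = Y*(2 + Y) (t(Y) = (2 + Y)*Y = Y*(2 + Y))
140*t(8) = 140*(8*(2 + 8)) = 140*(8*10) = 140*80 = 11200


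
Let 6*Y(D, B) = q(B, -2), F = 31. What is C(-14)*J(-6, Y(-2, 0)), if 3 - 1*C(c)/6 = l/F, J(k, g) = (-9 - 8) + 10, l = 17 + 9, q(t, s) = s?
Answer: -2814/31 ≈ -90.774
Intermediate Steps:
l = 26
Y(D, B) = -⅓ (Y(D, B) = (⅙)*(-2) = -⅓)
J(k, g) = -7 (J(k, g) = -17 + 10 = -7)
C(c) = 402/31 (C(c) = 18 - 156/31 = 402/31)
C(-14)*J(-6, Y(-2, 0)) = (402/31)*(-7) = -2814/31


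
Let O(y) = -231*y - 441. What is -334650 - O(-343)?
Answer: -413442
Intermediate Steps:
O(y) = -441 - 231*y
-334650 - O(-343) = -334650 - (-441 - 231*(-343)) = -334650 - (-441 + 79233) = -334650 - 1*78792 = -334650 - 78792 = -413442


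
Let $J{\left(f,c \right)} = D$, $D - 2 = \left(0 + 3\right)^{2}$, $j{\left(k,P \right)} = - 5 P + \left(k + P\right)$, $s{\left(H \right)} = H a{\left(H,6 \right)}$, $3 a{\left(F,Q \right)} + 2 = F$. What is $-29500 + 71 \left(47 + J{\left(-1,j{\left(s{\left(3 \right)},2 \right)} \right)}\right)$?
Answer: $-25382$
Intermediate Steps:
$a{\left(F,Q \right)} = - \frac{2}{3} + \frac{F}{3}$
$s{\left(H \right)} = H \left(- \frac{2}{3} + \frac{H}{3}\right)$
$j{\left(k,P \right)} = k - 4 P$ ($j{\left(k,P \right)} = - 5 P + \left(P + k\right) = k - 4 P$)
$D = 11$ ($D = 2 + \left(0 + 3\right)^{2} = 2 + 3^{2} = 2 + 9 = 11$)
$J{\left(f,c \right)} = 11$
$-29500 + 71 \left(47 + J{\left(-1,j{\left(s{\left(3 \right)},2 \right)} \right)}\right) = -29500 + 71 \left(47 + 11\right) = -29500 + 71 \cdot 58 = -29500 + 4118 = -25382$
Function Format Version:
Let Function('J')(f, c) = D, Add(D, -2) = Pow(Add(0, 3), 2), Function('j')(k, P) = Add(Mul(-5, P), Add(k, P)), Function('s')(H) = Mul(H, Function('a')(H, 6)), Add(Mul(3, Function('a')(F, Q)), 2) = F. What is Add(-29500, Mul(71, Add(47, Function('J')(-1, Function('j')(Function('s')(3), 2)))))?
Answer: -25382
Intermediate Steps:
Function('a')(F, Q) = Add(Rational(-2, 3), Mul(Rational(1, 3), F))
Function('s')(H) = Mul(H, Add(Rational(-2, 3), Mul(Rational(1, 3), H)))
Function('j')(k, P) = Add(k, Mul(-4, P)) (Function('j')(k, P) = Add(Mul(-5, P), Add(P, k)) = Add(k, Mul(-4, P)))
D = 11 (D = Add(2, Pow(Add(0, 3), 2)) = Add(2, Pow(3, 2)) = Add(2, 9) = 11)
Function('J')(f, c) = 11
Add(-29500, Mul(71, Add(47, Function('J')(-1, Function('j')(Function('s')(3), 2))))) = Add(-29500, Mul(71, Add(47, 11))) = Add(-29500, Mul(71, 58)) = Add(-29500, 4118) = -25382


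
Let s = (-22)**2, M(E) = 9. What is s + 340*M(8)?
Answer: 3544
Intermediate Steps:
s = 484
s + 340*M(8) = 484 + 340*9 = 484 + 3060 = 3544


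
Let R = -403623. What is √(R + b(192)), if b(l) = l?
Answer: I*√403431 ≈ 635.16*I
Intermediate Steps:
√(R + b(192)) = √(-403623 + 192) = √(-403431) = I*√403431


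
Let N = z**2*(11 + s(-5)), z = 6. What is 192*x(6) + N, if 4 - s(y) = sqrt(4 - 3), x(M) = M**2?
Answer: 7416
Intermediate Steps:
s(y) = 3 (s(y) = 4 - sqrt(4 - 3) = 4 - sqrt(1) = 4 - 1*1 = 4 - 1 = 3)
N = 504 (N = 6**2*(11 + 3) = 36*14 = 504)
192*x(6) + N = 192*6**2 + 504 = 192*36 + 504 = 6912 + 504 = 7416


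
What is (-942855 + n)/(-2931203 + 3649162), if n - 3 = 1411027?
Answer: 468175/717959 ≈ 0.65209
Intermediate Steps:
n = 1411030 (n = 3 + 1411027 = 1411030)
(-942855 + n)/(-2931203 + 3649162) = (-942855 + 1411030)/(-2931203 + 3649162) = 468175/717959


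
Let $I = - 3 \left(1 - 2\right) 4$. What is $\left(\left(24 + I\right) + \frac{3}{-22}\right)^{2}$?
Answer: $\frac{622521}{484} \approx 1286.2$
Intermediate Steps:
$I = 12$ ($I = - 3 \left(\left(-1\right) 4\right) = \left(-3\right) \left(-4\right) = 12$)
$\left(\left(24 + I\right) + \frac{3}{-22}\right)^{2} = \left(\left(24 + 12\right) + \frac{3}{-22}\right)^{2} = \left(36 + 3 \left(- \frac{1}{22}\right)\right)^{2} = \left(36 - \frac{3}{22}\right)^{2} = \left(\frac{789}{22}\right)^{2} = \frac{622521}{484}$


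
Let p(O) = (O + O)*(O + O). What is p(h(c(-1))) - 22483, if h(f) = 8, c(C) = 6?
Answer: -22227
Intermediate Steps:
p(O) = 4*O² (p(O) = (2*O)*(2*O) = 4*O²)
p(h(c(-1))) - 22483 = 4*8² - 22483 = 4*64 - 22483 = 256 - 22483 = -22227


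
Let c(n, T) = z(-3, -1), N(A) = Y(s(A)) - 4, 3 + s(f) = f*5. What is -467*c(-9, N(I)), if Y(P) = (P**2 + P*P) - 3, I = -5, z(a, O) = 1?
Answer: -467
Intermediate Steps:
s(f) = -3 + 5*f (s(f) = -3 + f*5 = -3 + 5*f)
Y(P) = -3 + 2*P**2 (Y(P) = (P**2 + P**2) - 3 = 2*P**2 - 3 = -3 + 2*P**2)
N(A) = -7 + 2*(-3 + 5*A)**2 (N(A) = (-3 + 2*(-3 + 5*A)**2) - 4 = -7 + 2*(-3 + 5*A)**2)
c(n, T) = 1
-467*c(-9, N(I)) = -467*1 = -467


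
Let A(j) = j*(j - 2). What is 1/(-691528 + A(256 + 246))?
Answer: -1/440528 ≈ -2.2700e-6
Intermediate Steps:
A(j) = j*(-2 + j)
1/(-691528 + A(256 + 246)) = 1/(-691528 + (256 + 246)*(-2 + (256 + 246))) = 1/(-691528 + 502*(-2 + 502)) = 1/(-691528 + 502*500) = 1/(-691528 + 251000) = 1/(-440528) = -1/440528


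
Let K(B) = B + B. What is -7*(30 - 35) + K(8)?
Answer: 51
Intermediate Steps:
K(B) = 2*B
-7*(30 - 35) + K(8) = -7*(30 - 35) + 2*8 = -7*(-5) + 16 = 35 + 16 = 51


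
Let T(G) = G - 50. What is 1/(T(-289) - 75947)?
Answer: -1/76286 ≈ -1.3109e-5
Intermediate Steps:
T(G) = -50 + G
1/(T(-289) - 75947) = 1/((-50 - 289) - 75947) = 1/(-339 - 75947) = 1/(-76286) = -1/76286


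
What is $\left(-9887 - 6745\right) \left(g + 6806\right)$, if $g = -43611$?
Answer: $612140760$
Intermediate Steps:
$\left(-9887 - 6745\right) \left(g + 6806\right) = \left(-9887 - 6745\right) \left(-43611 + 6806\right) = \left(-16632\right) \left(-36805\right) = 612140760$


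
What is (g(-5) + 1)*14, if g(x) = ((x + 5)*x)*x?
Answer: 14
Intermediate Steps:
g(x) = x²*(5 + x) (g(x) = ((5 + x)*x)*x = (x*(5 + x))*x = x²*(5 + x))
(g(-5) + 1)*14 = ((-5)²*(5 - 5) + 1)*14 = (25*0 + 1)*14 = (0 + 1)*14 = 1*14 = 14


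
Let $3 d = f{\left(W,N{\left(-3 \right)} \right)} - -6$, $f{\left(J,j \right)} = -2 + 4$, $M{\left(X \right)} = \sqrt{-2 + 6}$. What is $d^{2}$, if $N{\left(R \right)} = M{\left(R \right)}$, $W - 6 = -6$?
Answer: $\frac{64}{9} \approx 7.1111$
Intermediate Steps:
$W = 0$ ($W = 6 - 6 = 0$)
$M{\left(X \right)} = 2$ ($M{\left(X \right)} = \sqrt{4} = 2$)
$N{\left(R \right)} = 2$
$f{\left(J,j \right)} = 2$
$d = \frac{8}{3}$ ($d = \frac{2 - -6}{3} = \frac{2 + 6}{3} = \frac{1}{3} \cdot 8 = \frac{8}{3} \approx 2.6667$)
$d^{2} = \left(\frac{8}{3}\right)^{2} = \frac{64}{9}$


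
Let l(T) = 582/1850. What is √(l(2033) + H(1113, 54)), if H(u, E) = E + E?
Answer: √3707067/185 ≈ 10.407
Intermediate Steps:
H(u, E) = 2*E
l(T) = 291/925 (l(T) = 582*(1/1850) = 291/925)
√(l(2033) + H(1113, 54)) = √(291/925 + 2*54) = √(291/925 + 108) = √(100191/925) = √3707067/185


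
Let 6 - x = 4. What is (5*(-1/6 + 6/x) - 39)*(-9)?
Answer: 447/2 ≈ 223.50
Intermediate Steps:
x = 2 (x = 6 - 1*4 = 6 - 4 = 2)
(5*(-1/6 + 6/x) - 39)*(-9) = (5*(-1/6 + 6/2) - 39)*(-9) = (5*(-1*⅙ + 6*(½)) - 39)*(-9) = (5*(-⅙ + 3) - 39)*(-9) = (5*(17/6) - 39)*(-9) = (85/6 - 39)*(-9) = -149/6*(-9) = 447/2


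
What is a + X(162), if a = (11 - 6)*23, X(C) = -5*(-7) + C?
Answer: 312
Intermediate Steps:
X(C) = 35 + C
a = 115 (a = 5*23 = 115)
a + X(162) = 115 + (35 + 162) = 115 + 197 = 312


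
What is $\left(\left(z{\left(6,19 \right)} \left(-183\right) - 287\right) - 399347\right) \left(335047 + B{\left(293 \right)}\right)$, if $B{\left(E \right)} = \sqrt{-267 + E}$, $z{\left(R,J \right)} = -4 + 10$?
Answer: $-134264054404 - 400732 \sqrt{26} \approx -1.3427 \cdot 10^{11}$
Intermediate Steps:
$z{\left(R,J \right)} = 6$
$\left(\left(z{\left(6,19 \right)} \left(-183\right) - 287\right) - 399347\right) \left(335047 + B{\left(293 \right)}\right) = \left(\left(6 \left(-183\right) - 287\right) - 399347\right) \left(335047 + \sqrt{-267 + 293}\right) = \left(\left(-1098 - 287\right) - 399347\right) \left(335047 + \sqrt{26}\right) = \left(-1385 - 399347\right) \left(335047 + \sqrt{26}\right) = - 400732 \left(335047 + \sqrt{26}\right) = -134264054404 - 400732 \sqrt{26}$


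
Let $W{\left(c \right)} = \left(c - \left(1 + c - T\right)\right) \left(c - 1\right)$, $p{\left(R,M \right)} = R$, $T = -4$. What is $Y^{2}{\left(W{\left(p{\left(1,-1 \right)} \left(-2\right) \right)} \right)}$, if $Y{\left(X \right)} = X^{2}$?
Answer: $50625$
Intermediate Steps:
$W{\left(c \right)} = 5 - 5 c$ ($W{\left(c \right)} = \left(c - \left(5 + c\right)\right) \left(c - 1\right) = \left(c - \left(5 + c\right)\right) \left(-1 + c\right) = - 5 \left(-1 + c\right) = 5 - 5 c$)
$Y^{2}{\left(W{\left(p{\left(1,-1 \right)} \left(-2\right) \right)} \right)} = \left(\left(5 - 5 \cdot 1 \left(-2\right)\right)^{2}\right)^{2} = \left(\left(5 - -10\right)^{2}\right)^{2} = \left(\left(5 + 10\right)^{2}\right)^{2} = \left(15^{2}\right)^{2} = 225^{2} = 50625$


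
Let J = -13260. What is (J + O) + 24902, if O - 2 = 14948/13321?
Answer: 155124672/13321 ≈ 11645.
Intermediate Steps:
O = 41590/13321 (O = 2 + 14948/13321 = 41590/13321 ≈ 3.1221)
(J + O) + 24902 = (-13260 + 41590/13321) + 24902 = -176594870/13321 + 24902 = 155124672/13321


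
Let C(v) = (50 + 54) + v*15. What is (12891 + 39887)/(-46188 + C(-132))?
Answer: -26389/24032 ≈ -1.0981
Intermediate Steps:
C(v) = 104 + 15*v
(12891 + 39887)/(-46188 + C(-132)) = (12891 + 39887)/(-46188 + (104 + 15*(-132))) = 52778/(-46188 + (104 - 1980)) = 52778/(-46188 - 1876) = 52778/(-48064) = 52778*(-1/48064) = -26389/24032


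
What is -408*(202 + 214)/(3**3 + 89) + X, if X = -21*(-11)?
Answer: -35733/29 ≈ -1232.2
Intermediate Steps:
X = 231
-408*(202 + 214)/(3**3 + 89) + X = -408*(202 + 214)/(3**3 + 89) + 231 = -169728/(27 + 89) + 231 = -169728/116 + 231 = -408*104/29 + 231 = -42432/29 + 231 = -35733/29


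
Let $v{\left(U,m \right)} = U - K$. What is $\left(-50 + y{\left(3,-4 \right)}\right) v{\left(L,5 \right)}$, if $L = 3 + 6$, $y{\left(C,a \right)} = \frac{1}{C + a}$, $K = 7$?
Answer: $-102$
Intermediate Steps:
$L = 9$
$v{\left(U,m \right)} = -7 + U$ ($v{\left(U,m \right)} = U - 7 = -7 + U$)
$\left(-50 + y{\left(3,-4 \right)}\right) v{\left(L,5 \right)} = \left(-50 + \frac{1}{3 - 4}\right) \left(-7 + 9\right) = \left(-50 + \frac{1}{-1}\right) 2 = \left(-50 - 1\right) 2 = \left(-51\right) 2 = -102$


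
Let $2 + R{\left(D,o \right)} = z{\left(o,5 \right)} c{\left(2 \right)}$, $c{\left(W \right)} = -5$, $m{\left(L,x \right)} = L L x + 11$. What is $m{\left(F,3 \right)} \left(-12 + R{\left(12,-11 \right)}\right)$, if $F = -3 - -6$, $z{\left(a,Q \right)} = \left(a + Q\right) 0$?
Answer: $-532$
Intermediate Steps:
$z{\left(a,Q \right)} = 0$ ($z{\left(a,Q \right)} = \left(Q + a\right) 0 = 0$)
$F = 3$ ($F = -3 + 6 = 3$)
$m{\left(L,x \right)} = 11 + x L^{2}$ ($m{\left(L,x \right)} = L^{2} x + 11 = x L^{2} + 11 = 11 + x L^{2}$)
$R{\left(D,o \right)} = -2$ ($R{\left(D,o \right)} = -2 + 0 \left(-5\right) = -2 + 0 = -2$)
$m{\left(F,3 \right)} \left(-12 + R{\left(12,-11 \right)}\right) = \left(11 + 3 \cdot 3^{2}\right) \left(-12 - 2\right) = \left(11 + 3 \cdot 9\right) \left(-14\right) = \left(11 + 27\right) \left(-14\right) = 38 \left(-14\right) = -532$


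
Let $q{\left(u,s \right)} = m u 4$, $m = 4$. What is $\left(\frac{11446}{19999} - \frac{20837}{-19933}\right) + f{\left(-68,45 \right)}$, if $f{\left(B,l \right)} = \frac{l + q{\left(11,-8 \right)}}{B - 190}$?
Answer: $\frac{78277593691}{102849137286} \approx 0.76109$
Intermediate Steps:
$q{\left(u,s \right)} = 16 u$ ($q{\left(u,s \right)} = 4 u 4 = 16 u$)
$f{\left(B,l \right)} = \frac{176 + l}{-190 + B}$ ($f{\left(B,l \right)} = \frac{l + 16 \cdot 11}{B - 190} = \frac{l + 176}{-190 + B} = \frac{176 + l}{-190 + B}$)
$\left(\frac{11446}{19999} - \frac{20837}{-19933}\right) + f{\left(-68,45 \right)} = \left(\frac{11446}{19999} - \frac{20837}{-19933}\right) + \frac{176 + 45}{-190 - 68} = \left(11446 \cdot \frac{1}{19999} - - \frac{20837}{19933}\right) + \frac{1}{-258} \cdot 221 = \left(\frac{11446}{19999} + \frac{20837}{19933}\right) - \frac{221}{258} = \frac{644872281}{398640067} - \frac{221}{258} = \frac{78277593691}{102849137286}$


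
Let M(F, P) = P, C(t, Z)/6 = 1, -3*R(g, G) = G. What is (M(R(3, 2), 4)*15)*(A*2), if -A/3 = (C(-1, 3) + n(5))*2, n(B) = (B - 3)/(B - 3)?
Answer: -5040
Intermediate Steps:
R(g, G) = -G/3
n(B) = 1 (n(B) = (-3 + B)/(-3 + B) = 1)
C(t, Z) = 6 (C(t, Z) = 6*1 = 6)
A = -42 (A = -3*(6 + 1)*2 = -21*2 = -3*14 = -42)
(M(R(3, 2), 4)*15)*(A*2) = (4*15)*(-42*2) = 60*(-84) = -5040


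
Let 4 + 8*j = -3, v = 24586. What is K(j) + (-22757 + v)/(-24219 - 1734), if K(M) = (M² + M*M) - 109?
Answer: -89310895/830496 ≈ -107.54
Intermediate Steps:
j = -7/8 (j = -½ + (⅛)*(-3) = -½ - 3/8 = -7/8 ≈ -0.87500)
K(M) = -109 + 2*M² (K(M) = (M² + M²) - 109 = 2*M² - 109 = -109 + 2*M²)
K(j) + (-22757 + v)/(-24219 - 1734) = (-109 + 2*(-7/8)²) + (-22757 + 24586)/(-24219 - 1734) = (-109 + 2*(49/64)) + 1829/(-25953) = (-109 + 49/32) + 1829*(-1/25953) = -3439/32 - 1829/25953 = -89310895/830496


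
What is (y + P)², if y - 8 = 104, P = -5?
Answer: 11449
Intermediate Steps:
y = 112 (y = 8 + 104 = 112)
(y + P)² = (112 - 5)² = 107² = 11449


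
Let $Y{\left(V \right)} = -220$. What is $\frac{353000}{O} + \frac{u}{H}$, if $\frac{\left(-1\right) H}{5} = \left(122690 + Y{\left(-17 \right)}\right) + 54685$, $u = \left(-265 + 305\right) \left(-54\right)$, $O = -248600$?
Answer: $- \frac{28376509}{20018515} \approx -1.4175$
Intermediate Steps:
$u = -2160$ ($u = 40 \left(-54\right) = -2160$)
$H = -885775$ ($H = - 5 \left(\left(122690 - 220\right) + 54685\right) = - 5 \left(122470 + 54685\right) = \left(-5\right) 177155 = -885775$)
$\frac{353000}{O} + \frac{u}{H} = \frac{353000}{-248600} - \frac{2160}{-885775} = 353000 \left(- \frac{1}{248600}\right) - - \frac{432}{177155} = - \frac{1765}{1243} + \frac{432}{177155} = - \frac{28376509}{20018515}$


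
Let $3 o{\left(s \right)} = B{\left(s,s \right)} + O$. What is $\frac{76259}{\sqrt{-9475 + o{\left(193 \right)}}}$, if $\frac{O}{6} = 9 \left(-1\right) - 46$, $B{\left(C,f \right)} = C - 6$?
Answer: $- \frac{76259 i \sqrt{21426}}{14284} \approx - 781.47 i$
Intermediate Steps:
$B{\left(C,f \right)} = -6 + C$
$O = -330$ ($O = 6 \left(9 \left(-1\right) - 46\right) = 6 \left(-9 - 46\right) = 6 \left(-55\right) = -330$)
$o{\left(s \right)} = -112 + \frac{s}{3}$ ($o{\left(s \right)} = \frac{\left(-6 + s\right) - 330}{3} = \frac{-336 + s}{3} = -112 + \frac{s}{3}$)
$\frac{76259}{\sqrt{-9475 + o{\left(193 \right)}}} = \frac{76259}{\sqrt{-9475 + \left(-112 + \frac{1}{3} \cdot 193\right)}} = \frac{76259}{\sqrt{-9475 + \left(-112 + \frac{193}{3}\right)}} = \frac{76259}{\sqrt{-9475 - \frac{143}{3}}} = \frac{76259}{\sqrt{- \frac{28568}{3}}} = \frac{76259}{\frac{2}{3} i \sqrt{21426}} = 76259 \left(- \frac{i \sqrt{21426}}{14284}\right) = - \frac{76259 i \sqrt{21426}}{14284}$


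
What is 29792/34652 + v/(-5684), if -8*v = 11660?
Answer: 109921509/98480984 ≈ 1.1162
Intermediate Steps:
v = -2915/2 (v = -⅛*11660 = -2915/2 ≈ -1457.5)
29792/34652 + v/(-5684) = 29792/34652 - 2915/2/(-5684) = 29792*(1/34652) - 2915/2*(-1/5684) = 7448/8663 + 2915/11368 = 109921509/98480984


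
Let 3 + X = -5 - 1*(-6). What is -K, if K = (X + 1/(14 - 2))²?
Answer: -529/144 ≈ -3.6736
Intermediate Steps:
X = -2 (X = -3 + (-5 - 1*(-6)) = -3 + (-5 + 6) = -3 + 1 = -2)
K = 529/144 (K = (-2 + 1/(14 - 2))² = (-2 + 1/12)² = (-23/12)² = 529/144 ≈ 3.6736)
-K = -1*529/144 = -529/144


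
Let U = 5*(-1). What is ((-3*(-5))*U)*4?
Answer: -300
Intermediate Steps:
U = -5
((-3*(-5))*U)*4 = (-3*(-5)*(-5))*4 = (15*(-5))*4 = -75*4 = -300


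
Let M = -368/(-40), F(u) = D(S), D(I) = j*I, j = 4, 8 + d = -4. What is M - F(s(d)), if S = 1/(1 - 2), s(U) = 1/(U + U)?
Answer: 66/5 ≈ 13.200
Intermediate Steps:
d = -12 (d = -8 - 4 = -12)
s(U) = 1/(2*U)
S = -1 (S = 1/(-1) = -1)
D(I) = 4*I
F(u) = -4 (F(u) = 4*(-1) = -4)
M = 46/5 (M = -368*(-1/40) = 46/5 ≈ 9.2000)
M - F(s(d)) = 46/5 - 1*(-4) = 46/5 + 4 = 66/5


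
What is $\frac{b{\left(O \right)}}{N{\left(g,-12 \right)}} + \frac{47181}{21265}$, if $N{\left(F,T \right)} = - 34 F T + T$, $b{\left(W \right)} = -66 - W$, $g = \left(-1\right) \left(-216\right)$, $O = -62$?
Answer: $\frac{1039328984}{468446685} \approx 2.2187$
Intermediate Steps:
$g = 216$
$N{\left(F,T \right)} = T - 34 F T$ ($N{\left(F,T \right)} = - 34 F T + T = T - 34 F T$)
$\frac{b{\left(O \right)}}{N{\left(g,-12 \right)}} + \frac{47181}{21265} = \frac{-66 - -62}{\left(-12\right) \left(1 - 7344\right)} + \frac{47181}{21265} = \frac{-66 + 62}{\left(-12\right) \left(1 - 7344\right)} + 47181 \cdot \frac{1}{21265} = - \frac{4}{\left(-12\right) \left(-7343\right)} + \frac{47181}{21265} = - \frac{4}{88116} + \frac{47181}{21265} = \left(-4\right) \frac{1}{88116} + \frac{47181}{21265} = - \frac{1}{22029} + \frac{47181}{21265} = \frac{1039328984}{468446685}$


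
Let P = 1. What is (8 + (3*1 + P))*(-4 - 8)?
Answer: -144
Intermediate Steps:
(8 + (3*1 + P))*(-4 - 8) = (8 + (3*1 + 1))*(-4 - 8) = (8 + (3 + 1))*(-12) = (8 + 4)*(-12) = 12*(-12) = -144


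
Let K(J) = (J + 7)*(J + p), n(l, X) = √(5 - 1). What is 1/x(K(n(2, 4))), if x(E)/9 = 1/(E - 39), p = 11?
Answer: 26/3 ≈ 8.6667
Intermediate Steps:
n(l, X) = 2 (n(l, X) = √4 = 2)
K(J) = (7 + J)*(11 + J) (K(J) = (J + 7)*(J + 11) = (7 + J)*(11 + J))
x(E) = 9/(-39 + E) (x(E) = 9/(E - 39) = 9/(-39 + E))
1/x(K(n(2, 4))) = 1/(9/(-39 + (77 + 2² + 18*2))) = 1/(9/(-39 + (77 + 4 + 36))) = 1/(9/(-39 + 117)) = 1/(9/78) = 1/(9*(1/78)) = 1/(3/26) = 26/3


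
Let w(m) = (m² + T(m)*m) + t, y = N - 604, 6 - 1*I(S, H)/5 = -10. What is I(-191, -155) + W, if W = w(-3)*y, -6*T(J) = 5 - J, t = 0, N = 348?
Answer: -3248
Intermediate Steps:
I(S, H) = 80 (I(S, H) = 30 - 5*(-10) = 30 + 50 = 80)
y = -256 (y = 348 - 604 = -256)
T(J) = -⅚ + J/6 (T(J) = -(5 - J)/6 = -⅚ + J/6)
w(m) = m² + m*(-⅚ + m/6) (w(m) = (m² + (-⅚ + m/6)*m) + 0 = (m² + m*(-⅚ + m/6)) + 0 = m² + m*(-⅚ + m/6))
W = -3328 (W = ((⅙)*(-3)*(-5 + 7*(-3)))*(-256) = ((⅙)*(-3)*(-5 - 21))*(-256) = ((⅙)*(-3)*(-26))*(-256) = 13*(-256) = -3328)
I(-191, -155) + W = 80 - 3328 = -3248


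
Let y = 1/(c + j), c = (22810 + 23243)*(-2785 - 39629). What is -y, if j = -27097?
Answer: 1/1953319039 ≈ 5.1195e-10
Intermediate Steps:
c = -1953291942 (c = 46053*(-42414) = -1953291942)
y = -1/1953319039 (y = 1/(-1953291942 - 27097) = 1/(-1953319039) = -1/1953319039 ≈ -5.1195e-10)
-y = -1*(-1/1953319039) = 1/1953319039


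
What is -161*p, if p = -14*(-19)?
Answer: -42826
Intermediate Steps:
p = 266
-161*p = -161*266 = -42826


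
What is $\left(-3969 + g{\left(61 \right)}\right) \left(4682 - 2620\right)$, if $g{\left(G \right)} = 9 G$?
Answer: $-7052040$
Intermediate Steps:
$\left(-3969 + g{\left(61 \right)}\right) \left(4682 - 2620\right) = \left(-3969 + 9 \cdot 61\right) \left(4682 - 2620\right) = \left(-3969 + 549\right) 2062 = \left(-3420\right) 2062 = -7052040$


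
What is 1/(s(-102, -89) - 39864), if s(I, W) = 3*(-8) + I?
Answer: -1/39990 ≈ -2.5006e-5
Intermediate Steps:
s(I, W) = -24 + I
1/(s(-102, -89) - 39864) = 1/((-24 - 102) - 39864) = 1/(-126 - 39864) = 1/(-39990) = -1/39990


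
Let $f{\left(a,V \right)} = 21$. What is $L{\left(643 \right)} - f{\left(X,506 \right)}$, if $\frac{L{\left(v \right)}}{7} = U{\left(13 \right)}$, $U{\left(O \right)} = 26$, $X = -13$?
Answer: $161$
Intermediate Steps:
$L{\left(v \right)} = 182$ ($L{\left(v \right)} = 7 \cdot 26 = 182$)
$L{\left(643 \right)} - f{\left(X,506 \right)} = 182 - 21 = 161$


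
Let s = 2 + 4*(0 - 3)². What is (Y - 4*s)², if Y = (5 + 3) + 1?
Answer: 20449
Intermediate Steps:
s = 38 (s = 2 + 4*(-3)² = 2 + 4*9 = 2 + 36 = 38)
Y = 9 (Y = 8 + 1 = 9)
(Y - 4*s)² = (9 - 4*38)² = (9 - 152)² = (-143)² = 20449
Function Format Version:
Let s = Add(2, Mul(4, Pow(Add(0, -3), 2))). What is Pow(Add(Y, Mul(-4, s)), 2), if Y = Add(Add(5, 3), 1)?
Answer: 20449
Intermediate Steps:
s = 38 (s = Add(2, Mul(4, Pow(-3, 2))) = Add(2, Mul(4, 9)) = Add(2, 36) = 38)
Y = 9 (Y = Add(8, 1) = 9)
Pow(Add(Y, Mul(-4, s)), 2) = Pow(Add(9, Mul(-4, 38)), 2) = Pow(Add(9, -152), 2) = Pow(-143, 2) = 20449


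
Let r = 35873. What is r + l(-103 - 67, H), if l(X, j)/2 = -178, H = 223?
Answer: 35517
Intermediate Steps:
l(X, j) = -356 (l(X, j) = 2*(-178) = -356)
r + l(-103 - 67, H) = 35873 - 356 = 35517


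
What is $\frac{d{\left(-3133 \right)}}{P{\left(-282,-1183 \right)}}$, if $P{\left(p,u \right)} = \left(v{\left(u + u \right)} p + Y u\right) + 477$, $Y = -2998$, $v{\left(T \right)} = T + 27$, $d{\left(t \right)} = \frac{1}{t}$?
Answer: $- \frac{1}{13179619297} \approx -7.5875 \cdot 10^{-11}$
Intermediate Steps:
$v{\left(T \right)} = 27 + T$
$P{\left(p,u \right)} = 477 - 2998 u + p \left(27 + 2 u\right)$ ($P{\left(p,u \right)} = \left(\left(27 + \left(u + u\right)\right) p - 2998 u\right) + 477 = \left(\left(27 + 2 u\right) p - 2998 u\right) + 477 = \left(p \left(27 + 2 u\right) - 2998 u\right) + 477 = \left(- 2998 u + p \left(27 + 2 u\right)\right) + 477 = 477 - 2998 u + p \left(27 + 2 u\right)$)
$\frac{d{\left(-3133 \right)}}{P{\left(-282,-1183 \right)}} = \frac{1}{\left(-3133\right) \left(477 - -3546634 - 282 \left(27 + 2 \left(-1183\right)\right)\right)} = - \frac{1}{3133 \left(477 + 3546634 - 282 \left(27 - 2366\right)\right)} = - \frac{1}{3133 \left(477 + 3546634 - -659598\right)} = - \frac{1}{3133 \left(477 + 3546634 + 659598\right)} = - \frac{1}{3133 \cdot 4206709} = \left(- \frac{1}{3133}\right) \frac{1}{4206709} = - \frac{1}{13179619297}$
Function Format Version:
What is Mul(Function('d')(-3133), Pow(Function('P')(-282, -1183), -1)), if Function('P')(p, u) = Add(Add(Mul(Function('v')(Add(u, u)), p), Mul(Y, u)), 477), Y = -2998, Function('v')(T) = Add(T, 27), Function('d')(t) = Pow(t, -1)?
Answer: Rational(-1, 13179619297) ≈ -7.5875e-11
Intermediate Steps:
Function('v')(T) = Add(27, T)
Function('P')(p, u) = Add(477, Mul(-2998, u), Mul(p, Add(27, Mul(2, u)))) (Function('P')(p, u) = Add(Add(Mul(Add(27, Add(u, u)), p), Mul(-2998, u)), 477) = Add(Add(Mul(Add(27, Mul(2, u)), p), Mul(-2998, u)), 477) = Add(Add(Mul(p, Add(27, Mul(2, u))), Mul(-2998, u)), 477) = Add(Add(Mul(-2998, u), Mul(p, Add(27, Mul(2, u)))), 477) = Add(477, Mul(-2998, u), Mul(p, Add(27, Mul(2, u)))))
Mul(Function('d')(-3133), Pow(Function('P')(-282, -1183), -1)) = Mul(Pow(-3133, -1), Pow(Add(477, Mul(-2998, -1183), Mul(-282, Add(27, Mul(2, -1183)))), -1)) = Mul(Rational(-1, 3133), Pow(Add(477, 3546634, Mul(-282, Add(27, -2366))), -1)) = Mul(Rational(-1, 3133), Pow(Add(477, 3546634, Mul(-282, -2339)), -1)) = Mul(Rational(-1, 3133), Pow(Add(477, 3546634, 659598), -1)) = Mul(Rational(-1, 3133), Pow(4206709, -1)) = Mul(Rational(-1, 3133), Rational(1, 4206709)) = Rational(-1, 13179619297)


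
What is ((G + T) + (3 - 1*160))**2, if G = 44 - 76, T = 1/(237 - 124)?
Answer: 456078736/12769 ≈ 35718.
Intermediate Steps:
T = 1/113 ≈ 0.0088496
G = -32
((G + T) + (3 - 1*160))**2 = ((-32 + 1/113) + (3 - 1*160))**2 = (-3615/113 + (3 - 160))**2 = (-3615/113 - 157)**2 = (-21356/113)**2 = 456078736/12769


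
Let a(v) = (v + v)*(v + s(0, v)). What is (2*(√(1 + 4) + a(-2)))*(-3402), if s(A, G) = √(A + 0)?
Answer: -54432 - 6804*√5 ≈ -69646.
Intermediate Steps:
s(A, G) = √A
a(v) = 2*v² (a(v) = (v + v)*(v + √0) = (2*v)*(v + 0) = (2*v)*v = 2*v²)
(2*(√(1 + 4) + a(-2)))*(-3402) = (2*(√(1 + 4) + 2*(-2)²))*(-3402) = (2*(√5 + 2*4))*(-3402) = (2*(√5 + 8))*(-3402) = (2*(8 + √5))*(-3402) = (16 + 2*√5)*(-3402) = -54432 - 6804*√5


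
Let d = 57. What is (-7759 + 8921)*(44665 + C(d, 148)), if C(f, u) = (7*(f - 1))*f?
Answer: 77864458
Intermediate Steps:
C(f, u) = f*(-7 + 7*f) (C(f, u) = (7*(-1 + f))*f = (-7 + 7*f)*f = f*(-7 + 7*f))
(-7759 + 8921)*(44665 + C(d, 148)) = (-7759 + 8921)*(44665 + 7*57*(-1 + 57)) = 1162*(44665 + 7*57*56) = 1162*(44665 + 22344) = 1162*67009 = 77864458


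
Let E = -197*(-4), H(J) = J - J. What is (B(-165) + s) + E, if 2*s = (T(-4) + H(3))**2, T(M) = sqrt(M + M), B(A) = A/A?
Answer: 785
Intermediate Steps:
B(A) = 1
H(J) = 0
T(M) = sqrt(2)*sqrt(M) (T(M) = sqrt(2*M) = sqrt(2)*sqrt(M))
E = 788
s = -4 (s = (sqrt(2)*sqrt(-4) + 0)**2/2 = (sqrt(2)*(2*I) + 0)**2/2 = (2*I*sqrt(2) + 0)**2/2 = (2*I*sqrt(2))**2/2 = (1/2)*(-8) = -4)
(B(-165) + s) + E = (1 - 4) + 788 = -3 + 788 = 785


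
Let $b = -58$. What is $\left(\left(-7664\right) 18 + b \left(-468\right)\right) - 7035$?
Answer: $-117843$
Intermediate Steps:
$\left(\left(-7664\right) 18 + b \left(-468\right)\right) - 7035 = \left(\left(-7664\right) 18 - -27144\right) - 7035 = \left(-137952 + 27144\right) - 7035 = -110808 - 7035 = -117843$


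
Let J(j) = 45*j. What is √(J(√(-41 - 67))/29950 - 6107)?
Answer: √(-54779942675 + 80865*I*√3)/2995 ≈ 9.9904e-5 + 78.147*I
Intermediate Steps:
√(J(√(-41 - 67))/29950 - 6107) = √((45*√(-41 - 67))/29950 - 6107) = √((45*√(-108))*(1/29950) - 6107) = √((45*(6*I*√3))*(1/29950) - 6107) = √((270*I*√3)*(1/29950) - 6107) = √(27*I*√3/2995 - 6107) = √(-6107 + 27*I*√3/2995)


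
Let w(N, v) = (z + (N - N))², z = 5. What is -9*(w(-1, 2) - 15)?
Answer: -90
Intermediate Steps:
w(N, v) = 25 (w(N, v) = (5 + (N - N))² = (5 + 0)² = 5² = 25)
-9*(w(-1, 2) - 15) = -9*(25 - 15) = -9*10 = -90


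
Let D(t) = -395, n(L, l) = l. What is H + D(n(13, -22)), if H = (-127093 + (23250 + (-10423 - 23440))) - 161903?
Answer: -300004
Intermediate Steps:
H = -299609 (H = (-127093 + (23250 - 33863)) - 161903 = (-127093 - 10613) - 161903 = -137706 - 161903 = -299609)
H + D(n(13, -22)) = -299609 - 395 = -300004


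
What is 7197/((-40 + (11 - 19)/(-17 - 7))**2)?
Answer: 64773/14161 ≈ 4.5740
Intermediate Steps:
7197/((-40 + (11 - 19)/(-17 - 7))**2) = 7197/((-40 - 8/(-24))**2) = 7197/((-40 - 8*(-1/24))**2) = 7197/((-40 + 1/3)**2) = 7197/((-119/3)**2) = 7197/(14161/9) = 7197*(9/14161) = 64773/14161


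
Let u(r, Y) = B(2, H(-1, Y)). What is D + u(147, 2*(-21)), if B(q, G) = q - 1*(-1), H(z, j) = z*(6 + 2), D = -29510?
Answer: -29507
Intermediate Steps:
H(z, j) = 8*z (H(z, j) = z*8 = 8*z)
B(q, G) = 1 + q (B(q, G) = q + 1 = 1 + q)
u(r, Y) = 3 (u(r, Y) = 1 + 2 = 3)
D + u(147, 2*(-21)) = -29510 + 3 = -29507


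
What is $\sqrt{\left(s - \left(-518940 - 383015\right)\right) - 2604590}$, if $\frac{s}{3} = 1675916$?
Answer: $3 \sqrt{369457} \approx 1823.5$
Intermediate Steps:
$s = 5027748$ ($s = 3 \cdot 1675916 = 5027748$)
$\sqrt{\left(s - \left(-518940 - 383015\right)\right) - 2604590} = \sqrt{\left(5027748 - \left(-518940 - 383015\right)\right) - 2604590} = \sqrt{\left(5027748 - -901955\right) - 2604590} = \sqrt{\left(5027748 + 901955\right) - 2604590} = \sqrt{5929703 - 2604590} = \sqrt{3325113} = 3 \sqrt{369457}$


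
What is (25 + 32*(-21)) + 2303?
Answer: 1656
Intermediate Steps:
(25 + 32*(-21)) + 2303 = (25 - 672) + 2303 = -647 + 2303 = 1656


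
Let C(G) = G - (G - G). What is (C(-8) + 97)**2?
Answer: 7921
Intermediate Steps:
C(G) = G (C(G) = G - 1*0 = G + 0 = G)
(C(-8) + 97)**2 = (-8 + 97)**2 = 89**2 = 7921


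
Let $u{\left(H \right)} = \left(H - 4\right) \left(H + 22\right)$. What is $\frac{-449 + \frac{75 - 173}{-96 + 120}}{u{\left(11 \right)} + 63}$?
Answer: $- \frac{5437}{3528} \approx -1.5411$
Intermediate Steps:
$u{\left(H \right)} = \left(-4 + H\right) \left(22 + H\right)$
$\frac{-449 + \frac{75 - 173}{-96 + 120}}{u{\left(11 \right)} + 63} = \frac{-449 + \frac{75 - 173}{-96 + 120}}{\left(-88 + 11^{2} + 18 \cdot 11\right) + 63} = \frac{-449 - \frac{98}{24}}{\left(-88 + 121 + 198\right) + 63} = \frac{-449 - \frac{49}{12}}{231 + 63} = \frac{-449 - \frac{49}{12}}{294} = \left(- \frac{5437}{12}\right) \frac{1}{294} = - \frac{5437}{3528}$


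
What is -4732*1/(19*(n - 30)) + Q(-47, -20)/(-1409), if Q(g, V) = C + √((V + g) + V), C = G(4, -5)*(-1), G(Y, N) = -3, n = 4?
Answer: 256381/26771 - I*√87/1409 ≈ 9.5768 - 0.0066199*I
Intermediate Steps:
C = 3 (C = -3*(-1) = 3)
Q(g, V) = 3 + √(g + 2*V) (Q(g, V) = 3 + √((V + g) + V) = 3 + √(g + 2*V))
-4732*1/(19*(n - 30)) + Q(-47, -20)/(-1409) = -4732*1/(19*(4 - 30)) + (3 + √(-47 + 2*(-20)))/(-1409) = -4732/((-26*19)) + (3 + √(-47 - 40))*(-1/1409) = -4732/(-494) + (3 + √(-87))*(-1/1409) = -4732*(-1/494) + (3 + I*√87)*(-1/1409) = 182/19 + (-3/1409 - I*√87/1409) = 256381/26771 - I*√87/1409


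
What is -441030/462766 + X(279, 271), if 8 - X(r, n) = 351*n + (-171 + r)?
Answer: -22032741158/231383 ≈ -95222.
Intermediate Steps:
X(r, n) = 179 - r - 351*n (X(r, n) = 8 - (351*n + (-171 + r)) = 8 - (-171 + r + 351*n) = 8 + (171 - r - 351*n) = 179 - r - 351*n)
-441030/462766 + X(279, 271) = -441030/462766 + (179 - 1*279 - 351*271) = -441030*1/462766 + (179 - 279 - 95121) = -220515/231383 - 95221 = -22032741158/231383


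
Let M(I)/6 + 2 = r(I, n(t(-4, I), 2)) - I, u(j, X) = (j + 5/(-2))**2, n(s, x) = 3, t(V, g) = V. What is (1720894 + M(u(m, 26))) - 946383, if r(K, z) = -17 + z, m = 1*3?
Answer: 1548827/2 ≈ 7.7441e+5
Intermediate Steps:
m = 3
u(j, X) = (-5/2 + j)**2 (u(j, X) = (j + 5*(-1/2))**2 = (j - 5/2)**2 = (-5/2 + j)**2)
M(I) = -96 - 6*I (M(I) = -12 + 6*((-17 + 3) - I) = -12 + 6*(-14 - I) = -12 + (-84 - 6*I) = -96 - 6*I)
(1720894 + M(u(m, 26))) - 946383 = (1720894 + (-96 - 3*(-5 + 2*3)**2/2)) - 946383 = (1720894 + (-96 - 3*(-5 + 6)**2/2)) - 946383 = (1720894 + (-96 - 3*1**2/2)) - 946383 = (1720894 + (-96 - 3/2)) - 946383 = (1720894 - 195/2) - 946383 = 3441593/2 - 946383 = 1548827/2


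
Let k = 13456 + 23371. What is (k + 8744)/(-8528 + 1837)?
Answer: -45571/6691 ≈ -6.8108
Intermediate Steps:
k = 36827
(k + 8744)/(-8528 + 1837) = (36827 + 8744)/(-8528 + 1837) = 45571/(-6691) = 45571*(-1/6691) = -45571/6691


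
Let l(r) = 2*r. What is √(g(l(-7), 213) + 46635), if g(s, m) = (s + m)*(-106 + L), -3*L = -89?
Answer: √283002/3 ≈ 177.33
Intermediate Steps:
L = 89/3 (L = -⅓*(-89) = 89/3 ≈ 29.667)
g(s, m) = -229*m/3 - 229*s/3 (g(s, m) = (s + m)*(-106 + 89/3) = (m + s)*(-229/3) = -229*m/3 - 229*s/3)
√(g(l(-7), 213) + 46635) = √((-229/3*213 - 458*(-7)/3) + 46635) = √((-16259 - 229/3*(-14)) + 46635) = √((-16259 + 3206/3) + 46635) = √(-45571/3 + 46635) = √(94334/3) = √283002/3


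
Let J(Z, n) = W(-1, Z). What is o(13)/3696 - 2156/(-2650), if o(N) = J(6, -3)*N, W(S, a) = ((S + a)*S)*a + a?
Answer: 148787/204050 ≈ 0.72917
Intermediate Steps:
W(S, a) = a + S*a*(S + a) (W(S, a) = (S*(S + a))*a + a = S*a*(S + a) + a = a + S*a*(S + a))
J(Z, n) = Z*(2 - Z) (J(Z, n) = Z*(1 + (-1)**2 - Z) = Z*(1 + 1 - Z) = Z*(2 - Z))
o(N) = -24*N (o(N) = (6*(2 - 1*6))*N = (6*(2 - 6))*N = (6*(-4))*N = -24*N)
o(13)/3696 - 2156/(-2650) = -24*13/3696 - 2156/(-2650) = -312*1/3696 - 2156*(-1/2650) = -13/154 + 1078/1325 = 148787/204050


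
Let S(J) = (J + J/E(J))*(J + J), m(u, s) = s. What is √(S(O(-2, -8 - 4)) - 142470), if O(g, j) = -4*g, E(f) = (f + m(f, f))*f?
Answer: I*√142341 ≈ 377.28*I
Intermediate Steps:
E(f) = 2*f² (E(f) = (f + f)*f = (2*f)*f = 2*f²)
S(J) = 2*J*(J + 1/(2*J)) (S(J) = (J + J/((2*J²)))*(J + J) = (J + J*(1/(2*J²)))*(2*J) = (J + 1/(2*J))*(2*J) = 2*J*(J + 1/(2*J)))
√(S(O(-2, -8 - 4)) - 142470) = √((1 + 2*(-4*(-2))²) - 142470) = √((1 + 2*8²) - 142470) = √((1 + 2*64) - 142470) = √((1 + 128) - 142470) = √(129 - 142470) = √(-142341) = I*√142341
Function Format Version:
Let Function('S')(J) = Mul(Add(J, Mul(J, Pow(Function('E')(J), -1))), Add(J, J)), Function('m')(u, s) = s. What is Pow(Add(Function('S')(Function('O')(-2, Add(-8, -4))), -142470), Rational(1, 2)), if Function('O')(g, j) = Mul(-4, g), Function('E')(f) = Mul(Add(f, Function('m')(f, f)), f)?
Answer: Mul(I, Pow(142341, Rational(1, 2))) ≈ Mul(377.28, I)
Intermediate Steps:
Function('E')(f) = Mul(2, Pow(f, 2)) (Function('E')(f) = Mul(Add(f, f), f) = Mul(Mul(2, f), f) = Mul(2, Pow(f, 2)))
Function('S')(J) = Mul(2, J, Add(J, Mul(Rational(1, 2), Pow(J, -1)))) (Function('S')(J) = Mul(Add(J, Mul(J, Pow(Mul(2, Pow(J, 2)), -1))), Add(J, J)) = Mul(Add(J, Mul(J, Mul(Rational(1, 2), Pow(J, -2)))), Mul(2, J)) = Mul(Add(J, Mul(Rational(1, 2), Pow(J, -1))), Mul(2, J)) = Mul(2, J, Add(J, Mul(Rational(1, 2), Pow(J, -1)))))
Pow(Add(Function('S')(Function('O')(-2, Add(-8, -4))), -142470), Rational(1, 2)) = Pow(Add(Add(1, Mul(2, Pow(Mul(-4, -2), 2))), -142470), Rational(1, 2)) = Pow(Add(Add(1, Mul(2, Pow(8, 2))), -142470), Rational(1, 2)) = Pow(Add(Add(1, Mul(2, 64)), -142470), Rational(1, 2)) = Pow(Add(Add(1, 128), -142470), Rational(1, 2)) = Pow(Add(129, -142470), Rational(1, 2)) = Pow(-142341, Rational(1, 2)) = Mul(I, Pow(142341, Rational(1, 2)))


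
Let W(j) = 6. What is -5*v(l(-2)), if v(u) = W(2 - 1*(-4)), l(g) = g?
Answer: -30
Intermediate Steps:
v(u) = 6
-5*v(l(-2)) = -5*6 = -30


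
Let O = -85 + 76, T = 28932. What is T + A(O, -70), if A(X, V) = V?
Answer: 28862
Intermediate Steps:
O = -9
T + A(O, -70) = 28932 - 70 = 28862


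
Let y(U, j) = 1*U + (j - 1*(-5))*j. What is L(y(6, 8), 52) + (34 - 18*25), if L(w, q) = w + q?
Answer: -254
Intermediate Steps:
y(U, j) = U + j*(5 + j) (y(U, j) = U + (j + 5)*j = U + (5 + j)*j = U + j*(5 + j))
L(w, q) = q + w
L(y(6, 8), 52) + (34 - 18*25) = (52 + (6 + 8² + 5*8)) + (34 - 18*25) = (52 + (6 + 64 + 40)) + (34 - 450) = (52 + 110) - 416 = 162 - 416 = -254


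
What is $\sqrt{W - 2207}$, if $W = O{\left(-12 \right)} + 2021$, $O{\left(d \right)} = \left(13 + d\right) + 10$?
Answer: $5 i \sqrt{7} \approx 13.229 i$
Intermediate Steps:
$O{\left(d \right)} = 23 + d$
$W = 2032$ ($W = \left(23 - 12\right) + 2021 = 11 + 2021 = 2032$)
$\sqrt{W - 2207} = \sqrt{2032 - 2207} = \sqrt{-175} = 5 i \sqrt{7}$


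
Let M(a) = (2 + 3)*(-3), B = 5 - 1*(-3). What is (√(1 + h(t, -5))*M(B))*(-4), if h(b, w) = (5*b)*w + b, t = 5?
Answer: 60*I*√119 ≈ 654.52*I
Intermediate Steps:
B = 8 (B = 5 + 3 = 8)
h(b, w) = b + 5*b*w (h(b, w) = 5*b*w + b = b + 5*b*w)
M(a) = -15 (M(a) = 5*(-3) = -15)
(√(1 + h(t, -5))*M(B))*(-4) = (√(1 + 5*(1 + 5*(-5)))*(-15))*(-4) = (√(1 + 5*(1 - 25))*(-15))*(-4) = (√(1 + 5*(-24))*(-15))*(-4) = (√(1 - 120)*(-15))*(-4) = (√(-119)*(-15))*(-4) = ((I*√119)*(-15))*(-4) = -15*I*√119*(-4) = 60*I*√119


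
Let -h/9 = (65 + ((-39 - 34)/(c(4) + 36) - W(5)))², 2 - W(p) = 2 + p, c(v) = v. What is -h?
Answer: 66928761/1600 ≈ 41831.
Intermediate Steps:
W(p) = -p (W(p) = 2 - (2 + p) = 2 + (-2 - p) = -p)
h = -66928761/1600 (h = -9*(65 + ((-39 - 34)/(4 + 36) - (-1)*5))² = -9*(65 + (-73/40 - 1*(-5)))² = -9*(65 + (-73*1/40 + 5))² = -9*(65 + (-73/40 + 5))² = -9*(65 + 127/40)² = -9*(2727/40)² = -9*7436529/1600 = -66928761/1600 ≈ -41831.)
-h = -1*(-66928761/1600) = 66928761/1600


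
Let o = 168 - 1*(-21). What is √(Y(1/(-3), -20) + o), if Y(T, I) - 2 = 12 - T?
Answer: √1830/3 ≈ 14.260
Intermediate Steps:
Y(T, I) = 14 - T (Y(T, I) = 2 + (12 - T) = 14 - T)
o = 189 (o = 168 + 21 = 189)
√(Y(1/(-3), -20) + o) = √((14 - 1/(-3)) + 189) = √((14 - 1*(-⅓)) + 189) = √((14 + ⅓) + 189) = √(43/3 + 189) = √(610/3) = √1830/3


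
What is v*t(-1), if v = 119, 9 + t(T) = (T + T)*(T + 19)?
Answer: -5355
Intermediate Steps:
t(T) = -9 + 2*T*(19 + T) (t(T) = -9 + (T + T)*(T + 19) = -9 + (2*T)*(19 + T) = -9 + 2*T*(19 + T))
v*t(-1) = 119*(-9 + 2*(-1)**2 + 38*(-1)) = 119*(-9 + 2*1 - 38) = 119*(-9 + 2 - 38) = 119*(-45) = -5355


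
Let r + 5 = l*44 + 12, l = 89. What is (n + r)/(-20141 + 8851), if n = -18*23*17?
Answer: 623/2258 ≈ 0.27591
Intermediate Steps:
r = 3923 (r = -5 + (89*44 + 12) = -5 + (3916 + 12) = -5 + 3928 = 3923)
n = -7038 (n = -414*17 = -7038)
(n + r)/(-20141 + 8851) = (-7038 + 3923)/(-20141 + 8851) = -3115/(-11290) = -3115*(-1/11290) = 623/2258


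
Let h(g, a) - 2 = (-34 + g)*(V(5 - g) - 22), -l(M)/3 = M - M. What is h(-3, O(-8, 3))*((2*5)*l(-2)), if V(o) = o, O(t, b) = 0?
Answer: 0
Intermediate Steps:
l(M) = 0 (l(M) = -3*(M - M) = -3*0 = 0)
h(g, a) = 2 + (-34 + g)*(-17 - g) (h(g, a) = 2 + (-34 + g)*((5 - g) - 22) = 2 + (-34 + g)*(-17 - g))
h(-3, O(-8, 3))*((2*5)*l(-2)) = (580 - 1*(-3)**2 + 17*(-3))*((2*5)*0) = (580 - 1*9 - 51)*(10*0) = (580 - 9 - 51)*0 = 520*0 = 0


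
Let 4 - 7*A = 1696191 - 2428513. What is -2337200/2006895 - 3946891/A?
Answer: -1633101800609/41991468222 ≈ -38.891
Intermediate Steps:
A = 104618 (A = 4/7 - (1696191 - 2428513)/7 = 4/7 - ⅐*(-732322) = 4/7 + 732322/7 = 104618)
-2337200/2006895 - 3946891/A = -2337200/2006895 - 3946891/104618 = -2337200*1/2006895 - 3946891*1/104618 = -467440/401379 - 3946891/104618 = -1633101800609/41991468222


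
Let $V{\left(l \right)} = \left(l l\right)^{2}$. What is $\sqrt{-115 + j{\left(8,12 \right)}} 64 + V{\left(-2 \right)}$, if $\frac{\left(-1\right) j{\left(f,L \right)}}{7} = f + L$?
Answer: $16 + 64 i \sqrt{255} \approx 16.0 + 1022.0 i$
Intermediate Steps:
$j{\left(f,L \right)} = - 7 L - 7 f$ ($j{\left(f,L \right)} = - 7 \left(f + L\right) = - 7 \left(L + f\right) = - 7 L - 7 f$)
$V{\left(l \right)} = l^{4}$ ($V{\left(l \right)} = \left(l^{2}\right)^{2} = l^{4}$)
$\sqrt{-115 + j{\left(8,12 \right)}} 64 + V{\left(-2 \right)} = \sqrt{-115 - 140} \cdot 64 + \left(-2\right)^{4} = \sqrt{-115 - 140} \cdot 64 + 16 = \sqrt{-255} \cdot 64 + 16 = i \sqrt{255} \cdot 64 + 16 = 64 i \sqrt{255} + 16 = 16 + 64 i \sqrt{255}$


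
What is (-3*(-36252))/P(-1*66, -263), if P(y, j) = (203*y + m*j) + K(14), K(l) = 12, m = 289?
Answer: -108756/89393 ≈ -1.2166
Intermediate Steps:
P(y, j) = 12 + 203*y + 289*j (P(y, j) = (203*y + 289*j) + 12 = 12 + 203*y + 289*j)
(-3*(-36252))/P(-1*66, -263) = (-3*(-36252))/(12 + 203*(-1*66) + 289*(-263)) = 108756/(12 + 203*(-66) - 76007) = 108756/(12 - 13398 - 76007) = 108756/(-89393) = 108756*(-1/89393) = -108756/89393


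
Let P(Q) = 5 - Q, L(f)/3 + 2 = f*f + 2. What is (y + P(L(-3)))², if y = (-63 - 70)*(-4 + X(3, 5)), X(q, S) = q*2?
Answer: 82944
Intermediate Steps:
X(q, S) = 2*q
L(f) = 3*f² (L(f) = -6 + 3*(f*f + 2) = -6 + 3*(f² + 2) = -6 + 3*(2 + f²) = -6 + (6 + 3*f²) = 3*f²)
y = -266 (y = (-63 - 70)*(-4 + 2*3) = -133*(-4 + 6) = -133*2 = -266)
(y + P(L(-3)))² = (-266 + (5 - 3*(-3)²))² = (-266 + (5 - 3*9))² = (-266 + (5 - 1*27))² = (-266 + (5 - 27))² = (-266 - 22)² = (-288)² = 82944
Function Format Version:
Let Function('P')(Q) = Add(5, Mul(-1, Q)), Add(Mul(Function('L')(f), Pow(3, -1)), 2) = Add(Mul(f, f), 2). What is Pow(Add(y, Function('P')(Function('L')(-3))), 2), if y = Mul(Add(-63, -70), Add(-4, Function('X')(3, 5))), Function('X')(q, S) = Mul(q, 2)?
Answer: 82944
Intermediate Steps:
Function('X')(q, S) = Mul(2, q)
Function('L')(f) = Mul(3, Pow(f, 2)) (Function('L')(f) = Add(-6, Mul(3, Add(Mul(f, f), 2))) = Add(-6, Mul(3, Add(Pow(f, 2), 2))) = Add(-6, Mul(3, Add(2, Pow(f, 2)))) = Add(-6, Add(6, Mul(3, Pow(f, 2)))) = Mul(3, Pow(f, 2)))
y = -266 (y = Mul(Add(-63, -70), Add(-4, Mul(2, 3))) = Mul(-133, Add(-4, 6)) = Mul(-133, 2) = -266)
Pow(Add(y, Function('P')(Function('L')(-3))), 2) = Pow(Add(-266, Add(5, Mul(-1, Mul(3, Pow(-3, 2))))), 2) = Pow(Add(-266, Add(5, Mul(-1, Mul(3, 9)))), 2) = Pow(Add(-266, Add(5, Mul(-1, 27))), 2) = Pow(Add(-266, Add(5, -27)), 2) = Pow(Add(-266, -22), 2) = Pow(-288, 2) = 82944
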